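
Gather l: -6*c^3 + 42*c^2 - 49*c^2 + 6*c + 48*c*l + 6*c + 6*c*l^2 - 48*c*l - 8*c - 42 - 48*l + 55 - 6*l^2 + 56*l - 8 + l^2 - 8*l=-6*c^3 - 7*c^2 + 4*c + l^2*(6*c - 5) + 5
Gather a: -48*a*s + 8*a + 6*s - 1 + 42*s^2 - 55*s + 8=a*(8 - 48*s) + 42*s^2 - 49*s + 7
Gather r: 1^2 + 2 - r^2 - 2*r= -r^2 - 2*r + 3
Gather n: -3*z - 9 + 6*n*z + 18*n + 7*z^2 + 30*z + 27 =n*(6*z + 18) + 7*z^2 + 27*z + 18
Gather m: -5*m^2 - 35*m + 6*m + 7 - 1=-5*m^2 - 29*m + 6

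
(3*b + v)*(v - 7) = 3*b*v - 21*b + v^2 - 7*v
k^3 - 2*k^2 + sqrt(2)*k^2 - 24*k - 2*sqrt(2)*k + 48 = (k - 2)*(k - 3*sqrt(2))*(k + 4*sqrt(2))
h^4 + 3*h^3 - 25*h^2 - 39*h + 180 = (h - 3)^2*(h + 4)*(h + 5)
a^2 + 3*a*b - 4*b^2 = (a - b)*(a + 4*b)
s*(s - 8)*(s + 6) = s^3 - 2*s^2 - 48*s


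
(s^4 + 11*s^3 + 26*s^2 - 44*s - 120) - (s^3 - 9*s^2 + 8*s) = s^4 + 10*s^3 + 35*s^2 - 52*s - 120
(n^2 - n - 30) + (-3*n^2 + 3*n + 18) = -2*n^2 + 2*n - 12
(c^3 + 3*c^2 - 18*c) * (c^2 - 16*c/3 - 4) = c^5 - 7*c^4/3 - 38*c^3 + 84*c^2 + 72*c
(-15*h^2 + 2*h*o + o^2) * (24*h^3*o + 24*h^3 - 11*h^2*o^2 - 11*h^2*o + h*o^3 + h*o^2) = -360*h^5*o - 360*h^5 + 213*h^4*o^2 + 213*h^4*o - 13*h^3*o^3 - 13*h^3*o^2 - 9*h^2*o^4 - 9*h^2*o^3 + h*o^5 + h*o^4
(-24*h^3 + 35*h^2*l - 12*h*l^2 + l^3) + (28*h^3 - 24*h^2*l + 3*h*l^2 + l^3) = 4*h^3 + 11*h^2*l - 9*h*l^2 + 2*l^3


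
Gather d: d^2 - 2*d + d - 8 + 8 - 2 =d^2 - d - 2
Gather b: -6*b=-6*b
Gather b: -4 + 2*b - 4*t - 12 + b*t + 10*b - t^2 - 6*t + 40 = b*(t + 12) - t^2 - 10*t + 24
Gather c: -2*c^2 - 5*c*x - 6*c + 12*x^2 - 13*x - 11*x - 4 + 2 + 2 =-2*c^2 + c*(-5*x - 6) + 12*x^2 - 24*x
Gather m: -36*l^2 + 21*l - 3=-36*l^2 + 21*l - 3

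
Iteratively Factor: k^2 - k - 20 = (k + 4)*(k - 5)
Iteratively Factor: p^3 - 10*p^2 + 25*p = (p - 5)*(p^2 - 5*p) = p*(p - 5)*(p - 5)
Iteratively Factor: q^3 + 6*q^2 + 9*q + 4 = (q + 4)*(q^2 + 2*q + 1) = (q + 1)*(q + 4)*(q + 1)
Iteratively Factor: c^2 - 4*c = (c - 4)*(c)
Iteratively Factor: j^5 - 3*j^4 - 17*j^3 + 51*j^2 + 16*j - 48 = (j - 4)*(j^4 + j^3 - 13*j^2 - j + 12) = (j - 4)*(j - 3)*(j^3 + 4*j^2 - j - 4) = (j - 4)*(j - 3)*(j - 1)*(j^2 + 5*j + 4) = (j - 4)*(j - 3)*(j - 1)*(j + 4)*(j + 1)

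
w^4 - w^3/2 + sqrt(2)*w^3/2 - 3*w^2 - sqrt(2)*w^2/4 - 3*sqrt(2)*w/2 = w*(w - 2)*(w + 3/2)*(w + sqrt(2)/2)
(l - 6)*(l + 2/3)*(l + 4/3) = l^3 - 4*l^2 - 100*l/9 - 16/3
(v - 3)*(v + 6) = v^2 + 3*v - 18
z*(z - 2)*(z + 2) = z^3 - 4*z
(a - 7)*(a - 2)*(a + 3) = a^3 - 6*a^2 - 13*a + 42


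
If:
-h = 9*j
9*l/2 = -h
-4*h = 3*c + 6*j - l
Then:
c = 16*l/3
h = -9*l/2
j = l/2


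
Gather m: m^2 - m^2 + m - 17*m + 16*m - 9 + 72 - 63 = 0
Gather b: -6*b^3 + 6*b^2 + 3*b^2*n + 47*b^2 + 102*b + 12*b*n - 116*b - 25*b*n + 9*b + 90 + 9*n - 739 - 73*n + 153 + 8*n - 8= -6*b^3 + b^2*(3*n + 53) + b*(-13*n - 5) - 56*n - 504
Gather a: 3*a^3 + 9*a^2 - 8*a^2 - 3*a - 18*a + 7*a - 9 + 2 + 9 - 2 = 3*a^3 + a^2 - 14*a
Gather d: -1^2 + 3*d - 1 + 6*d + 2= 9*d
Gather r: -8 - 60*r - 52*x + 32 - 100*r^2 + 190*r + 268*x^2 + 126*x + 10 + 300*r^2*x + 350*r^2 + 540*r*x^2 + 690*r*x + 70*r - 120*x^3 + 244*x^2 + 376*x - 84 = r^2*(300*x + 250) + r*(540*x^2 + 690*x + 200) - 120*x^3 + 512*x^2 + 450*x - 50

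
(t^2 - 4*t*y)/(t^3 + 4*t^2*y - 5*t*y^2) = (t - 4*y)/(t^2 + 4*t*y - 5*y^2)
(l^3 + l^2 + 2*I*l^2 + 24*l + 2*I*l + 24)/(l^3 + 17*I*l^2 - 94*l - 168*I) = (l^2 + l*(1 - 4*I) - 4*I)/(l^2 + 11*I*l - 28)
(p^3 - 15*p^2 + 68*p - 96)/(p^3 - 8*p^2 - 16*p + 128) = (p - 3)/(p + 4)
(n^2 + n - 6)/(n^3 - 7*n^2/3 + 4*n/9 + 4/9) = 9*(n + 3)/(9*n^2 - 3*n - 2)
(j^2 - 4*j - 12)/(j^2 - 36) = (j + 2)/(j + 6)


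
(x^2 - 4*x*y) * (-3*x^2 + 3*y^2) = -3*x^4 + 12*x^3*y + 3*x^2*y^2 - 12*x*y^3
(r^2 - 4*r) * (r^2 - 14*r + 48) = r^4 - 18*r^3 + 104*r^2 - 192*r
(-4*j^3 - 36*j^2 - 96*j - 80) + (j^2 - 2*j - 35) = -4*j^3 - 35*j^2 - 98*j - 115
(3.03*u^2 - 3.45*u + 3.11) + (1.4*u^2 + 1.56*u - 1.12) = 4.43*u^2 - 1.89*u + 1.99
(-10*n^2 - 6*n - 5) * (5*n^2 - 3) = -50*n^4 - 30*n^3 + 5*n^2 + 18*n + 15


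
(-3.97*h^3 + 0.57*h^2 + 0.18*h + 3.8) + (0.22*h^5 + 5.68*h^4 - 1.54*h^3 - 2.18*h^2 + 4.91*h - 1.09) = 0.22*h^5 + 5.68*h^4 - 5.51*h^3 - 1.61*h^2 + 5.09*h + 2.71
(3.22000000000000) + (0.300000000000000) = 3.52000000000000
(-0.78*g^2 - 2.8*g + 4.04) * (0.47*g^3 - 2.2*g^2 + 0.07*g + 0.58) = -0.3666*g^5 + 0.4*g^4 + 8.0042*g^3 - 9.5364*g^2 - 1.3412*g + 2.3432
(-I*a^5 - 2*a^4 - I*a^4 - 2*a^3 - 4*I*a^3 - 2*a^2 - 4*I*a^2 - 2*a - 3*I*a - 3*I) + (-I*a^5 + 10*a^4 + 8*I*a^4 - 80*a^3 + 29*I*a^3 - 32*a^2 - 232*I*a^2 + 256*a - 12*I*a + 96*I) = -2*I*a^5 + 8*a^4 + 7*I*a^4 - 82*a^3 + 25*I*a^3 - 34*a^2 - 236*I*a^2 + 254*a - 15*I*a + 93*I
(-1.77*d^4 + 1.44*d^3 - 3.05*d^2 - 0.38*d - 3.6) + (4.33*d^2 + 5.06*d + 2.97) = -1.77*d^4 + 1.44*d^3 + 1.28*d^2 + 4.68*d - 0.63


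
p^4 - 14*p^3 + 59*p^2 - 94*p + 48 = (p - 8)*(p - 3)*(p - 2)*(p - 1)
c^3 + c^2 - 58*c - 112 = (c - 8)*(c + 2)*(c + 7)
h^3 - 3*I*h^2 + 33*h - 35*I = (h - 7*I)*(h - I)*(h + 5*I)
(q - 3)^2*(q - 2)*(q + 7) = q^4 - q^3 - 35*q^2 + 129*q - 126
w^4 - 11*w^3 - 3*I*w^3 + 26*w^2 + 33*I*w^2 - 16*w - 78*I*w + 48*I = (w - 8)*(w - 2)*(w - 1)*(w - 3*I)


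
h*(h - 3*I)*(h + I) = h^3 - 2*I*h^2 + 3*h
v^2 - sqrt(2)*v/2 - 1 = (v - sqrt(2))*(v + sqrt(2)/2)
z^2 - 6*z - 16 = (z - 8)*(z + 2)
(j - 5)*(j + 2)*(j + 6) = j^3 + 3*j^2 - 28*j - 60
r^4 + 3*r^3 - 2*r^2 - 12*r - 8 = (r - 2)*(r + 1)*(r + 2)^2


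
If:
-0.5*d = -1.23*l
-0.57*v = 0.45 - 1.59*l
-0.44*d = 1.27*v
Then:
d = 0.53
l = 0.22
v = -0.18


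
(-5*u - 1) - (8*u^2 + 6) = -8*u^2 - 5*u - 7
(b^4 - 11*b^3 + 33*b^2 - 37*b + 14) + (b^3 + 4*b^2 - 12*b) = b^4 - 10*b^3 + 37*b^2 - 49*b + 14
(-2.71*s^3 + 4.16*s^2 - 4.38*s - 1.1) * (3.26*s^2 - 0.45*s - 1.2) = -8.8346*s^5 + 14.7811*s^4 - 12.8988*s^3 - 6.607*s^2 + 5.751*s + 1.32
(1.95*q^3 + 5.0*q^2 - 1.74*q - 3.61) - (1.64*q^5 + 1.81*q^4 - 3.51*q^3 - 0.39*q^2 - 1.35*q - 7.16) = -1.64*q^5 - 1.81*q^4 + 5.46*q^3 + 5.39*q^2 - 0.39*q + 3.55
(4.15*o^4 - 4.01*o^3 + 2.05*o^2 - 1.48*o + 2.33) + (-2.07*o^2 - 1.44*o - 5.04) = 4.15*o^4 - 4.01*o^3 - 0.02*o^2 - 2.92*o - 2.71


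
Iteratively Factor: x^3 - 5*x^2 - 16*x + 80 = (x - 5)*(x^2 - 16) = (x - 5)*(x - 4)*(x + 4)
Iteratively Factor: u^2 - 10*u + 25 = (u - 5)*(u - 5)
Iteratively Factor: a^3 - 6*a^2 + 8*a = (a)*(a^2 - 6*a + 8) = a*(a - 2)*(a - 4)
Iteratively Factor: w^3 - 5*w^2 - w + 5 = (w + 1)*(w^2 - 6*w + 5) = (w - 1)*(w + 1)*(w - 5)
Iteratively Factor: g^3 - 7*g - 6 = (g - 3)*(g^2 + 3*g + 2) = (g - 3)*(g + 2)*(g + 1)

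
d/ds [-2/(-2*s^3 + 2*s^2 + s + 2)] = 2*(-6*s^2 + 4*s + 1)/(-2*s^3 + 2*s^2 + s + 2)^2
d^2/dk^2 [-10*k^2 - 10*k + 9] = -20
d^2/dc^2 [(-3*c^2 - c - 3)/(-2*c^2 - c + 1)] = 2*(-2*c^3 + 54*c^2 + 24*c + 13)/(8*c^6 + 12*c^5 - 6*c^4 - 11*c^3 + 3*c^2 + 3*c - 1)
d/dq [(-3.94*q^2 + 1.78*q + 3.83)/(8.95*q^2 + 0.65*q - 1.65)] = (-18.492*q^2 - 55.555*q - 5.4265)/(80.1025*q^4 + 11.635*q^3 - 29.1125*q^2 - 2.145*q + 2.7225)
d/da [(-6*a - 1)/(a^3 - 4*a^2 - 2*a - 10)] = (12*a^3 - 21*a^2 - 8*a + 58)/(a^6 - 8*a^5 + 12*a^4 - 4*a^3 + 84*a^2 + 40*a + 100)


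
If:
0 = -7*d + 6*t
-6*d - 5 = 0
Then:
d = -5/6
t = -35/36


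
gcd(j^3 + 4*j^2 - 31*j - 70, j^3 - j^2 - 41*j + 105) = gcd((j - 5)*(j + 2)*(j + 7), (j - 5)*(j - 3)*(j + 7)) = j^2 + 2*j - 35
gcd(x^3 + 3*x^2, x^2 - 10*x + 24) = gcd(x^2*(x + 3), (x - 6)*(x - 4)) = 1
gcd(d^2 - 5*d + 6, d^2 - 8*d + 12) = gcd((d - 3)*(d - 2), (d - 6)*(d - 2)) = d - 2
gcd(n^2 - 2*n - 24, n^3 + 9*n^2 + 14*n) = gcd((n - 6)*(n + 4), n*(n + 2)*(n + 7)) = 1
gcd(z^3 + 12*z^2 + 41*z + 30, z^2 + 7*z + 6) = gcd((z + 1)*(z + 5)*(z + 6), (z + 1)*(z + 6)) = z^2 + 7*z + 6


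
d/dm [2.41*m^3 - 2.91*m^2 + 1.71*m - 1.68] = 7.23*m^2 - 5.82*m + 1.71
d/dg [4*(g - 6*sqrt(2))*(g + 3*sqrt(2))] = 8*g - 12*sqrt(2)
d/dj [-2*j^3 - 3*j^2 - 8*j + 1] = -6*j^2 - 6*j - 8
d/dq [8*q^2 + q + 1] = 16*q + 1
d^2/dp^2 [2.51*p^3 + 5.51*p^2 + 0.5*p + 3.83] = 15.06*p + 11.02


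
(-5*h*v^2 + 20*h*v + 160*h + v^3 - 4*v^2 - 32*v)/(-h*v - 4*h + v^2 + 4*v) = (-5*h*v + 40*h + v^2 - 8*v)/(-h + v)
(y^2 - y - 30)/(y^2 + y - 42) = (y + 5)/(y + 7)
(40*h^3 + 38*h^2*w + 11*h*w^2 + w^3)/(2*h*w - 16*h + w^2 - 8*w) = (20*h^2 + 9*h*w + w^2)/(w - 8)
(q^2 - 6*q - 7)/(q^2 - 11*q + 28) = (q + 1)/(q - 4)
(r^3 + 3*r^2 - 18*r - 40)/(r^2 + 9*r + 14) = (r^2 + r - 20)/(r + 7)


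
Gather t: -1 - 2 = -3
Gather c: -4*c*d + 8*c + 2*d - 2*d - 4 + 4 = c*(8 - 4*d)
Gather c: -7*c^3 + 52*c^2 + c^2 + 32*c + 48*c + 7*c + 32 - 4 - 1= -7*c^3 + 53*c^2 + 87*c + 27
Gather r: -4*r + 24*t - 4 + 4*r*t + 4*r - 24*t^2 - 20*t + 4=4*r*t - 24*t^2 + 4*t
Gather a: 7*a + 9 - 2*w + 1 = 7*a - 2*w + 10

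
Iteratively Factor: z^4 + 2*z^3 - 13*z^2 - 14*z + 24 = (z + 4)*(z^3 - 2*z^2 - 5*z + 6) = (z + 2)*(z + 4)*(z^2 - 4*z + 3) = (z - 1)*(z + 2)*(z + 4)*(z - 3)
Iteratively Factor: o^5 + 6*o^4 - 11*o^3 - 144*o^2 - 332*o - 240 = (o + 4)*(o^4 + 2*o^3 - 19*o^2 - 68*o - 60) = (o - 5)*(o + 4)*(o^3 + 7*o^2 + 16*o + 12) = (o - 5)*(o + 3)*(o + 4)*(o^2 + 4*o + 4) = (o - 5)*(o + 2)*(o + 3)*(o + 4)*(o + 2)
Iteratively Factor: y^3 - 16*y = (y - 4)*(y^2 + 4*y) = (y - 4)*(y + 4)*(y)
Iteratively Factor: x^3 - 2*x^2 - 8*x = (x - 4)*(x^2 + 2*x) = x*(x - 4)*(x + 2)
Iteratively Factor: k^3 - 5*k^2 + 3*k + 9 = (k + 1)*(k^2 - 6*k + 9) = (k - 3)*(k + 1)*(k - 3)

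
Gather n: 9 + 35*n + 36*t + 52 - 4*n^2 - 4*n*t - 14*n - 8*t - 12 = -4*n^2 + n*(21 - 4*t) + 28*t + 49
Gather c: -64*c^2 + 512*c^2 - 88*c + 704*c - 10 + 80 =448*c^2 + 616*c + 70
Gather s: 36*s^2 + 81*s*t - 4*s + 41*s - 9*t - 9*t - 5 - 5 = 36*s^2 + s*(81*t + 37) - 18*t - 10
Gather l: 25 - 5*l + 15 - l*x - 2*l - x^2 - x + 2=l*(-x - 7) - x^2 - x + 42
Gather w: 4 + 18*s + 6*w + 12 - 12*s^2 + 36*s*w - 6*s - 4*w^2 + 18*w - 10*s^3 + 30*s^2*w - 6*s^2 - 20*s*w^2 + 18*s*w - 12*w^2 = -10*s^3 - 18*s^2 + 12*s + w^2*(-20*s - 16) + w*(30*s^2 + 54*s + 24) + 16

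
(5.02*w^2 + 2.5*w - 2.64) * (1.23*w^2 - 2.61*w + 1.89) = 6.1746*w^4 - 10.0272*w^3 - 0.284400000000002*w^2 + 11.6154*w - 4.9896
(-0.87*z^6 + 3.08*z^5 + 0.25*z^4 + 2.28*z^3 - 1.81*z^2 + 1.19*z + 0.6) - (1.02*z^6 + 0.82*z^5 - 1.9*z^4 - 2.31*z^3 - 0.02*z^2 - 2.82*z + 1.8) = -1.89*z^6 + 2.26*z^5 + 2.15*z^4 + 4.59*z^3 - 1.79*z^2 + 4.01*z - 1.2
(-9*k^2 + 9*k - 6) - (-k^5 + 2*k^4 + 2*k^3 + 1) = k^5 - 2*k^4 - 2*k^3 - 9*k^2 + 9*k - 7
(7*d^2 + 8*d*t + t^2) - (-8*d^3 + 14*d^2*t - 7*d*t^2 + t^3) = 8*d^3 - 14*d^2*t + 7*d^2 + 7*d*t^2 + 8*d*t - t^3 + t^2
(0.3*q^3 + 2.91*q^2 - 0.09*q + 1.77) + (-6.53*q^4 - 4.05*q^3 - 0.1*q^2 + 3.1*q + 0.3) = -6.53*q^4 - 3.75*q^3 + 2.81*q^2 + 3.01*q + 2.07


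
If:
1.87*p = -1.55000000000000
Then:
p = -0.83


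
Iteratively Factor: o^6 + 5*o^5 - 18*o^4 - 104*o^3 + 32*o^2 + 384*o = (o - 2)*(o^5 + 7*o^4 - 4*o^3 - 112*o^2 - 192*o) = (o - 2)*(o + 4)*(o^4 + 3*o^3 - 16*o^2 - 48*o) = (o - 4)*(o - 2)*(o + 4)*(o^3 + 7*o^2 + 12*o) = (o - 4)*(o - 2)*(o + 3)*(o + 4)*(o^2 + 4*o) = (o - 4)*(o - 2)*(o + 3)*(o + 4)^2*(o)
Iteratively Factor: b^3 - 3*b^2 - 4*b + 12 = (b - 3)*(b^2 - 4) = (b - 3)*(b - 2)*(b + 2)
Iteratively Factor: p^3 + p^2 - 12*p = (p)*(p^2 + p - 12) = p*(p - 3)*(p + 4)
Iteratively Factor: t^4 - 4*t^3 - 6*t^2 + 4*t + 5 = (t - 5)*(t^3 + t^2 - t - 1) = (t - 5)*(t - 1)*(t^2 + 2*t + 1) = (t - 5)*(t - 1)*(t + 1)*(t + 1)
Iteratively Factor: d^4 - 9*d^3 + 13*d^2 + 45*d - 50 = (d - 5)*(d^3 - 4*d^2 - 7*d + 10) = (d - 5)*(d - 1)*(d^2 - 3*d - 10) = (d - 5)*(d - 1)*(d + 2)*(d - 5)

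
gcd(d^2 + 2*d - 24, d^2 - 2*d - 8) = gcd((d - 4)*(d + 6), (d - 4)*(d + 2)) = d - 4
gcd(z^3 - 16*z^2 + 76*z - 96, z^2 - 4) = z - 2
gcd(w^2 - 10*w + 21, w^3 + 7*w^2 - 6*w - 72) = w - 3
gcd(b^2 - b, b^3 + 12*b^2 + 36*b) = b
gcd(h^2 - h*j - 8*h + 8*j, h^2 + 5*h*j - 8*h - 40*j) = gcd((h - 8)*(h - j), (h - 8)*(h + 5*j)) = h - 8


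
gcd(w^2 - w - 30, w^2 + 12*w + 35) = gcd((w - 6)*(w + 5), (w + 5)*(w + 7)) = w + 5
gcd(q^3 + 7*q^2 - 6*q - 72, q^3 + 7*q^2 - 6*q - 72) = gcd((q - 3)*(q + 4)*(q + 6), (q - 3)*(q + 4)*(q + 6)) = q^3 + 7*q^2 - 6*q - 72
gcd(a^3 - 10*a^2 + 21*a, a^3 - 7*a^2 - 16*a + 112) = a - 7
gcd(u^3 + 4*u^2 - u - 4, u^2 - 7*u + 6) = u - 1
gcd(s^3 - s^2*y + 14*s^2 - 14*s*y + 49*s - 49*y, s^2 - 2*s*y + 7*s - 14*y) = s + 7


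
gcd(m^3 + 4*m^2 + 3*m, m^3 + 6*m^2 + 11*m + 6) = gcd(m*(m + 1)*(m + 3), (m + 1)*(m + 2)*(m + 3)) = m^2 + 4*m + 3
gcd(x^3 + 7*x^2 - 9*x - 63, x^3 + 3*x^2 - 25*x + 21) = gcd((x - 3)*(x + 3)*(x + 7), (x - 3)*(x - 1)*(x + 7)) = x^2 + 4*x - 21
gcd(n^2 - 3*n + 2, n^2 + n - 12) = 1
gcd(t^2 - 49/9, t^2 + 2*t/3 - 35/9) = t + 7/3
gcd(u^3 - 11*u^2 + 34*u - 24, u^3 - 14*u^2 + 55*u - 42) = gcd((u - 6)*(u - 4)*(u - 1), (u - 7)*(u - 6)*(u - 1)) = u^2 - 7*u + 6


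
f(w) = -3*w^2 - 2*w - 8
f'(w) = -6*w - 2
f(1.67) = -19.71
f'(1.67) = -12.02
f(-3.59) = -39.48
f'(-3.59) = 19.54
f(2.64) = -34.19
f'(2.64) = -17.84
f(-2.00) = -16.00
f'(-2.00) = 10.00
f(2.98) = -40.60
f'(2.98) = -19.88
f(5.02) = -93.64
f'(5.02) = -32.12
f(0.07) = -8.15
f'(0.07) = -2.42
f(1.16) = -14.36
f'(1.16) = -8.96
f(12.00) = -464.00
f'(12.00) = -74.00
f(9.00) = -269.00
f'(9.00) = -56.00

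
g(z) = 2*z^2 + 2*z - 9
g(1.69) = 0.09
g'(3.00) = 14.00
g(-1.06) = -8.87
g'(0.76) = 5.04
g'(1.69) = 8.76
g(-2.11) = -4.32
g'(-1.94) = -5.76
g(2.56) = 9.23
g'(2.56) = 12.24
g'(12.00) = 50.00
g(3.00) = 15.00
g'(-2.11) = -6.44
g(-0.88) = -9.21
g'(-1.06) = -2.24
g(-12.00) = 255.00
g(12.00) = 303.00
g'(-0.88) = -1.52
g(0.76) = -6.32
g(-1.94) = -5.35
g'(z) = 4*z + 2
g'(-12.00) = -46.00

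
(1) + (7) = 8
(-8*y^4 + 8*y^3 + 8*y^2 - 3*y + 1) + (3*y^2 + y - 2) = -8*y^4 + 8*y^3 + 11*y^2 - 2*y - 1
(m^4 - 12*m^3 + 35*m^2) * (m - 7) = m^5 - 19*m^4 + 119*m^3 - 245*m^2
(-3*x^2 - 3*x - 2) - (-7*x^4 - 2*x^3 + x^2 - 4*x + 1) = 7*x^4 + 2*x^3 - 4*x^2 + x - 3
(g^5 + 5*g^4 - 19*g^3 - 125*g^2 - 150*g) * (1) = g^5 + 5*g^4 - 19*g^3 - 125*g^2 - 150*g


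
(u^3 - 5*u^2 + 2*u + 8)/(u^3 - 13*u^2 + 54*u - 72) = (u^2 - u - 2)/(u^2 - 9*u + 18)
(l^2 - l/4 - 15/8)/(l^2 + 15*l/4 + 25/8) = (2*l - 3)/(2*l + 5)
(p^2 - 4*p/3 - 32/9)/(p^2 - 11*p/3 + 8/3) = (p + 4/3)/(p - 1)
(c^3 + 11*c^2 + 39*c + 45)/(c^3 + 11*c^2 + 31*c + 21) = (c^2 + 8*c + 15)/(c^2 + 8*c + 7)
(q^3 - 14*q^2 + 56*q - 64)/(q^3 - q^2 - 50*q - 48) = (q^2 - 6*q + 8)/(q^2 + 7*q + 6)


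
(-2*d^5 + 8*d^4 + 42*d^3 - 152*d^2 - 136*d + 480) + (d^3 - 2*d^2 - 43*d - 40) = -2*d^5 + 8*d^4 + 43*d^3 - 154*d^2 - 179*d + 440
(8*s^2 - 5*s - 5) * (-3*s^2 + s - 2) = -24*s^4 + 23*s^3 - 6*s^2 + 5*s + 10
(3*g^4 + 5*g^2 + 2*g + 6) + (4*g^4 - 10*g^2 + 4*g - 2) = 7*g^4 - 5*g^2 + 6*g + 4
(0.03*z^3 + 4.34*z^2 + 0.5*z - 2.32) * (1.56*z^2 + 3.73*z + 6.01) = 0.0468*z^5 + 6.8823*z^4 + 17.1485*z^3 + 24.3292*z^2 - 5.6486*z - 13.9432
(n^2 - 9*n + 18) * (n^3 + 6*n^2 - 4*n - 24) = n^5 - 3*n^4 - 40*n^3 + 120*n^2 + 144*n - 432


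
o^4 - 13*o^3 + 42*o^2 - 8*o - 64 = (o - 8)*(o - 4)*(o - 2)*(o + 1)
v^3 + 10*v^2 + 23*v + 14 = (v + 1)*(v + 2)*(v + 7)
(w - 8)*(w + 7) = w^2 - w - 56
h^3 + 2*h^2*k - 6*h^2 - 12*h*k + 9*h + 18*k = (h - 3)^2*(h + 2*k)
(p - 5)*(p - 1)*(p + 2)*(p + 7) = p^4 + 3*p^3 - 35*p^2 - 39*p + 70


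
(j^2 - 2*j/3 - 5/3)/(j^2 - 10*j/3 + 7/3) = (3*j^2 - 2*j - 5)/(3*j^2 - 10*j + 7)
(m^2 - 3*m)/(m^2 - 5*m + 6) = m/(m - 2)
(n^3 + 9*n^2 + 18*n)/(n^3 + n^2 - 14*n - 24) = n*(n + 6)/(n^2 - 2*n - 8)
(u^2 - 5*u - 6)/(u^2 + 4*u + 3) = (u - 6)/(u + 3)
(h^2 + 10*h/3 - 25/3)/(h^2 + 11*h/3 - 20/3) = (3*h - 5)/(3*h - 4)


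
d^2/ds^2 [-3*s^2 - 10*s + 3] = -6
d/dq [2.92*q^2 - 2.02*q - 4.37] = 5.84*q - 2.02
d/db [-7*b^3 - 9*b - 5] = -21*b^2 - 9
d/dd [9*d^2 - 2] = 18*d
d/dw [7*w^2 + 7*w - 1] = 14*w + 7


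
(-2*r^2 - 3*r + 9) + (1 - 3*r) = -2*r^2 - 6*r + 10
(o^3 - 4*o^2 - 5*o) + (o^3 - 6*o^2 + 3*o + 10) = 2*o^3 - 10*o^2 - 2*o + 10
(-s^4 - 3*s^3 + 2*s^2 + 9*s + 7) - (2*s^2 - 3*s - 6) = -s^4 - 3*s^3 + 12*s + 13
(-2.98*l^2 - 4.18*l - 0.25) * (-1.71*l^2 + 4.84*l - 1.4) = 5.0958*l^4 - 7.2754*l^3 - 15.6317*l^2 + 4.642*l + 0.35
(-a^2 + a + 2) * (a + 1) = -a^3 + 3*a + 2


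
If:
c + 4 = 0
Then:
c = -4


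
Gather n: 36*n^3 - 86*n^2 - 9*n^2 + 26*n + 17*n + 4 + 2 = 36*n^3 - 95*n^2 + 43*n + 6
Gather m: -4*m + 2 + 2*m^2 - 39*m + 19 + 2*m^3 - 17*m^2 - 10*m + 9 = 2*m^3 - 15*m^2 - 53*m + 30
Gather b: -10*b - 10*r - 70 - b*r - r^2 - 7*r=b*(-r - 10) - r^2 - 17*r - 70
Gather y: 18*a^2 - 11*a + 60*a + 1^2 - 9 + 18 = 18*a^2 + 49*a + 10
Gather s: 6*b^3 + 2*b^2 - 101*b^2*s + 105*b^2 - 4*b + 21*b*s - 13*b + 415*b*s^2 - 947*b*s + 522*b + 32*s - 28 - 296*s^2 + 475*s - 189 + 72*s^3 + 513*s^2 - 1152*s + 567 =6*b^3 + 107*b^2 + 505*b + 72*s^3 + s^2*(415*b + 217) + s*(-101*b^2 - 926*b - 645) + 350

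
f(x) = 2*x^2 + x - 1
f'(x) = 4*x + 1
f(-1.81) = 3.74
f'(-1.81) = -6.24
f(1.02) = 2.10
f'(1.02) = 5.08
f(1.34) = 3.93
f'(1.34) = 6.36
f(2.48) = 13.78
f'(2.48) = 10.92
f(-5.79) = 60.26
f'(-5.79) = -22.16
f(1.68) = 6.32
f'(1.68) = 7.72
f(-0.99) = -0.03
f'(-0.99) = -2.96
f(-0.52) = -0.98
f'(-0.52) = -1.08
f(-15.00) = 434.00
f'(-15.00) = -59.00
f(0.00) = -1.00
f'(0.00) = 1.00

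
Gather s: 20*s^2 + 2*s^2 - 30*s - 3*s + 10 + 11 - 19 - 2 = 22*s^2 - 33*s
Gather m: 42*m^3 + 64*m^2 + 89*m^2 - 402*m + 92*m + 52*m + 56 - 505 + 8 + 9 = 42*m^3 + 153*m^2 - 258*m - 432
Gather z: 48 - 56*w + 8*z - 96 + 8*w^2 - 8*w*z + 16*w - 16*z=8*w^2 - 40*w + z*(-8*w - 8) - 48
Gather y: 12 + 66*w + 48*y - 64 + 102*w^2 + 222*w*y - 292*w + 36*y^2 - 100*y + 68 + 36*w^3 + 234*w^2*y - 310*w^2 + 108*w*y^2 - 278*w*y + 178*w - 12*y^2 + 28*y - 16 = 36*w^3 - 208*w^2 - 48*w + y^2*(108*w + 24) + y*(234*w^2 - 56*w - 24)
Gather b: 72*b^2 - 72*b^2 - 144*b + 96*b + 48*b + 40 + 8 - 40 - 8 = 0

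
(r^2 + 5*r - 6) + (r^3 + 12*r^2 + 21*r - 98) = r^3 + 13*r^2 + 26*r - 104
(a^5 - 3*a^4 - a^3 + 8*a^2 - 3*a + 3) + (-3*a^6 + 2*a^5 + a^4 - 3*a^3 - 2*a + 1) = -3*a^6 + 3*a^5 - 2*a^4 - 4*a^3 + 8*a^2 - 5*a + 4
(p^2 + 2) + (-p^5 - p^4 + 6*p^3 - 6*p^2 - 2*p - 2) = -p^5 - p^4 + 6*p^3 - 5*p^2 - 2*p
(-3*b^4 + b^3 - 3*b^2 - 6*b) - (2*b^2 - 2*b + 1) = -3*b^4 + b^3 - 5*b^2 - 4*b - 1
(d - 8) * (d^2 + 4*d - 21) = d^3 - 4*d^2 - 53*d + 168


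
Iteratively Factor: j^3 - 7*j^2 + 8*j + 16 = (j - 4)*(j^2 - 3*j - 4) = (j - 4)*(j + 1)*(j - 4)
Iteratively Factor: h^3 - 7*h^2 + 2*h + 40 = (h + 2)*(h^2 - 9*h + 20) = (h - 4)*(h + 2)*(h - 5)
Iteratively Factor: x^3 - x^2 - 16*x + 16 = (x - 1)*(x^2 - 16) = (x - 4)*(x - 1)*(x + 4)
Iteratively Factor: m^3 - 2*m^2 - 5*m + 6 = (m - 3)*(m^2 + m - 2) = (m - 3)*(m + 2)*(m - 1)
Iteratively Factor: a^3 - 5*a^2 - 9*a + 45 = (a - 3)*(a^2 - 2*a - 15) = (a - 3)*(a + 3)*(a - 5)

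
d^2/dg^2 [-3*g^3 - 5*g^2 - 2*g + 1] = -18*g - 10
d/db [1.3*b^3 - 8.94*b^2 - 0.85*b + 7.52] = 3.9*b^2 - 17.88*b - 0.85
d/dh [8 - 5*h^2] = -10*h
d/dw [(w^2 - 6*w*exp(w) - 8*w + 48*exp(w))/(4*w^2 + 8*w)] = (-3*w^3*exp(w) + 21*w^2*exp(w) + 5*w^2 - 48*exp(w))/(2*w^2*(w^2 + 4*w + 4))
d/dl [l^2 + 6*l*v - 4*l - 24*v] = 2*l + 6*v - 4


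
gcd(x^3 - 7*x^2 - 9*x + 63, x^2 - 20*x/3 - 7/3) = x - 7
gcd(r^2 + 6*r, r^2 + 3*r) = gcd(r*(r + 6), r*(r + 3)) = r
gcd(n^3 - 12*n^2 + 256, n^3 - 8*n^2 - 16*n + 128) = n^2 - 4*n - 32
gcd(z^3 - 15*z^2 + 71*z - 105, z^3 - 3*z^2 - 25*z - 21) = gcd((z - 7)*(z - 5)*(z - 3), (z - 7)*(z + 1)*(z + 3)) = z - 7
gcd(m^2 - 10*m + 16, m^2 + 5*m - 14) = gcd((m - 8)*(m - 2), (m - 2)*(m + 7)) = m - 2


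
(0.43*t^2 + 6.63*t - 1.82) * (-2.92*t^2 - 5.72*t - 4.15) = -1.2556*t^4 - 21.8192*t^3 - 34.3937*t^2 - 17.1041*t + 7.553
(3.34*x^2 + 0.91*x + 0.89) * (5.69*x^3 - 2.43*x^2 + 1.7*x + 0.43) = 19.0046*x^5 - 2.9383*x^4 + 8.5308*x^3 + 0.8205*x^2 + 1.9043*x + 0.3827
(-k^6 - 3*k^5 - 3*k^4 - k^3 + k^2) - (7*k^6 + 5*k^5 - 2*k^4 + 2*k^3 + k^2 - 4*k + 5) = -8*k^6 - 8*k^5 - k^4 - 3*k^3 + 4*k - 5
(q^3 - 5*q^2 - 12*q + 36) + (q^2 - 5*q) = q^3 - 4*q^2 - 17*q + 36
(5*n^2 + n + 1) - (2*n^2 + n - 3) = 3*n^2 + 4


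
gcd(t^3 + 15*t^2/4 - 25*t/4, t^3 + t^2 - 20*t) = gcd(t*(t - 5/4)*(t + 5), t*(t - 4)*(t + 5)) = t^2 + 5*t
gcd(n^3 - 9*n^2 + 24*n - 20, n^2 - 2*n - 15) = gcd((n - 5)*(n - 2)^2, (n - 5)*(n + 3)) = n - 5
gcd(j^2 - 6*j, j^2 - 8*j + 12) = j - 6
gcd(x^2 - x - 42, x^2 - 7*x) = x - 7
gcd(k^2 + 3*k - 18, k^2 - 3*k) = k - 3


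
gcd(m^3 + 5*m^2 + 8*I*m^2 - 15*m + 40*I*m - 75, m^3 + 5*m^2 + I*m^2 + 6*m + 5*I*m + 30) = m^2 + m*(5 + 3*I) + 15*I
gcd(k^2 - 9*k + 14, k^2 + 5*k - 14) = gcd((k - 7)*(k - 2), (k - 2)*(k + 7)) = k - 2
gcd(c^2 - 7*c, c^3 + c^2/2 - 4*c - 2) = 1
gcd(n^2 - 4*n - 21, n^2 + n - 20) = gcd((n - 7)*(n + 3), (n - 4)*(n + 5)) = 1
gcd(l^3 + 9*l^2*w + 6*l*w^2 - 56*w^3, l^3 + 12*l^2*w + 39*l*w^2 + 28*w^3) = l^2 + 11*l*w + 28*w^2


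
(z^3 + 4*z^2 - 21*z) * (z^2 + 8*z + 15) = z^5 + 12*z^4 + 26*z^3 - 108*z^2 - 315*z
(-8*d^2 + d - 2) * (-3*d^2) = 24*d^4 - 3*d^3 + 6*d^2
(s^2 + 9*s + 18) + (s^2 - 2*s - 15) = 2*s^2 + 7*s + 3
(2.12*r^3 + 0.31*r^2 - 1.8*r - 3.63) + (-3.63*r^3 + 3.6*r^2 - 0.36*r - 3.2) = -1.51*r^3 + 3.91*r^2 - 2.16*r - 6.83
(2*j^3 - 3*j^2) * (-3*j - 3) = -6*j^4 + 3*j^3 + 9*j^2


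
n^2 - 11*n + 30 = (n - 6)*(n - 5)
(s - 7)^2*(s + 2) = s^3 - 12*s^2 + 21*s + 98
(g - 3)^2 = g^2 - 6*g + 9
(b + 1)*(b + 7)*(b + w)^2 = b^4 + 2*b^3*w + 8*b^3 + b^2*w^2 + 16*b^2*w + 7*b^2 + 8*b*w^2 + 14*b*w + 7*w^2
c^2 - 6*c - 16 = (c - 8)*(c + 2)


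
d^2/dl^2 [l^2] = 2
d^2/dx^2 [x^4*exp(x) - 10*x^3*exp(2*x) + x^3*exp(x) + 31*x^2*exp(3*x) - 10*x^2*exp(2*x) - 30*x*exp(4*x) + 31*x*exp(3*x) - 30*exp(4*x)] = (x^4 - 40*x^3*exp(x) + 9*x^3 + 279*x^2*exp(2*x) - 160*x^2*exp(x) + 18*x^2 - 480*x*exp(3*x) + 651*x*exp(2*x) - 140*x*exp(x) + 6*x - 720*exp(3*x) + 248*exp(2*x) - 20*exp(x))*exp(x)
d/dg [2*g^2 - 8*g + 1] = 4*g - 8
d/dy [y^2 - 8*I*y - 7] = 2*y - 8*I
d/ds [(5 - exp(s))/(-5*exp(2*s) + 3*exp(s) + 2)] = (-(exp(s) - 5)*(10*exp(s) - 3) + 5*exp(2*s) - 3*exp(s) - 2)*exp(s)/(-5*exp(2*s) + 3*exp(s) + 2)^2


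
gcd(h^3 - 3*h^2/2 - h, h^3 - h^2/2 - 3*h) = h^2 - 2*h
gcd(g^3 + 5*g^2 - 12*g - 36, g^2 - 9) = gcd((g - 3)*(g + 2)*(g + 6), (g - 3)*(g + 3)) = g - 3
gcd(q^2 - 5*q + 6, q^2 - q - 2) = q - 2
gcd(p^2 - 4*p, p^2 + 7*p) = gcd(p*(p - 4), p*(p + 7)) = p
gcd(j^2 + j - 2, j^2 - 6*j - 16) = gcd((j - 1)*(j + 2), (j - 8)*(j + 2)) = j + 2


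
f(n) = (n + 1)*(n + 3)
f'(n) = 2*n + 4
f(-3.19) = 0.42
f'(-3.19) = -2.38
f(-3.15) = 0.32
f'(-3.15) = -2.30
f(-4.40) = 4.76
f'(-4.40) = -4.80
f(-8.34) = 39.20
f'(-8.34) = -12.68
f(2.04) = 15.32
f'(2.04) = 8.08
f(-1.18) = -0.33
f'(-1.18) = 1.64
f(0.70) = 6.29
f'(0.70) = 5.40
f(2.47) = 18.98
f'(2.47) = 8.94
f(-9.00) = 48.00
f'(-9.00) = -14.00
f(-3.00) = 0.00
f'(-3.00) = -2.00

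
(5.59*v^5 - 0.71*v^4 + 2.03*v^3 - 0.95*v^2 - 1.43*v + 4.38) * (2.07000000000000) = 11.5713*v^5 - 1.4697*v^4 + 4.2021*v^3 - 1.9665*v^2 - 2.9601*v + 9.0666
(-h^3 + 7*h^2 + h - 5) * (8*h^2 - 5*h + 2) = -8*h^5 + 61*h^4 - 29*h^3 - 31*h^2 + 27*h - 10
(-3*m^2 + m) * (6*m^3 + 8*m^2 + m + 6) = -18*m^5 - 18*m^4 + 5*m^3 - 17*m^2 + 6*m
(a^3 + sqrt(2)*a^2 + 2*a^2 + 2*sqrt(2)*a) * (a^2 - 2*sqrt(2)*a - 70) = a^5 - sqrt(2)*a^4 + 2*a^4 - 74*a^3 - 2*sqrt(2)*a^3 - 148*a^2 - 70*sqrt(2)*a^2 - 140*sqrt(2)*a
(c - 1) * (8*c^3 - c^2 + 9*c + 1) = 8*c^4 - 9*c^3 + 10*c^2 - 8*c - 1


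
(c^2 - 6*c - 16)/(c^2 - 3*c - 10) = (c - 8)/(c - 5)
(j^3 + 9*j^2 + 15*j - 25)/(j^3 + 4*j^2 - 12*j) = (j^3 + 9*j^2 + 15*j - 25)/(j*(j^2 + 4*j - 12))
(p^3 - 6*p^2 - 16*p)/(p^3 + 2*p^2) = (p - 8)/p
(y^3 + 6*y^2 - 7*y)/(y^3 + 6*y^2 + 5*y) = (y^2 + 6*y - 7)/(y^2 + 6*y + 5)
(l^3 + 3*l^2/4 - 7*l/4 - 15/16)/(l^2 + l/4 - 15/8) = l + 1/2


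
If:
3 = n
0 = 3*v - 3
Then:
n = 3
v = 1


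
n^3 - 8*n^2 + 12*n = n*(n - 6)*(n - 2)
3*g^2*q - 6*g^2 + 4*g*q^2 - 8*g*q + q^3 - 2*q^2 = (g + q)*(3*g + q)*(q - 2)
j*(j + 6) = j^2 + 6*j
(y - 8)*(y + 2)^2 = y^3 - 4*y^2 - 28*y - 32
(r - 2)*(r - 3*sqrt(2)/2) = r^2 - 3*sqrt(2)*r/2 - 2*r + 3*sqrt(2)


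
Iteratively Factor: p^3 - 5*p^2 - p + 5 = (p - 5)*(p^2 - 1) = (p - 5)*(p - 1)*(p + 1)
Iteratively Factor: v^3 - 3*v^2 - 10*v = (v - 5)*(v^2 + 2*v) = v*(v - 5)*(v + 2)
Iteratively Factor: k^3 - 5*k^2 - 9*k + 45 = (k - 5)*(k^2 - 9) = (k - 5)*(k - 3)*(k + 3)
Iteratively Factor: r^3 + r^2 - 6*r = (r - 2)*(r^2 + 3*r) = (r - 2)*(r + 3)*(r)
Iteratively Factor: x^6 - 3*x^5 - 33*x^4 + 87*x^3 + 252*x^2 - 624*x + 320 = (x - 1)*(x^5 - 2*x^4 - 35*x^3 + 52*x^2 + 304*x - 320) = (x - 5)*(x - 1)*(x^4 + 3*x^3 - 20*x^2 - 48*x + 64) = (x - 5)*(x - 1)*(x + 4)*(x^3 - x^2 - 16*x + 16) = (x - 5)*(x - 1)*(x + 4)^2*(x^2 - 5*x + 4) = (x - 5)*(x - 1)^2*(x + 4)^2*(x - 4)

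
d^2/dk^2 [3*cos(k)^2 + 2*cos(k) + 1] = -2*cos(k) - 6*cos(2*k)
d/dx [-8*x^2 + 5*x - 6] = 5 - 16*x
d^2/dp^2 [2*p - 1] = 0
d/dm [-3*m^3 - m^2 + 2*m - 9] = -9*m^2 - 2*m + 2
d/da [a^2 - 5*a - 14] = 2*a - 5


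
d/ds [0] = 0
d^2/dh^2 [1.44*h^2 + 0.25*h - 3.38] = 2.88000000000000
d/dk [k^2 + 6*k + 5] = 2*k + 6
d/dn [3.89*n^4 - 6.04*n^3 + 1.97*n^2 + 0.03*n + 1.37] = 15.56*n^3 - 18.12*n^2 + 3.94*n + 0.03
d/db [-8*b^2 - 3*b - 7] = -16*b - 3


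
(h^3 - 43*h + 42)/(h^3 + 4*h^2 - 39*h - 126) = (h - 1)/(h + 3)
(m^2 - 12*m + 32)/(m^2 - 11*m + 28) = (m - 8)/(m - 7)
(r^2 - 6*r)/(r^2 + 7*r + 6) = r*(r - 6)/(r^2 + 7*r + 6)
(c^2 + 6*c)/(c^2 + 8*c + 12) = c/(c + 2)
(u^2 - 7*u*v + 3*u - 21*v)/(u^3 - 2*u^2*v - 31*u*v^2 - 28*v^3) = (u + 3)/(u^2 + 5*u*v + 4*v^2)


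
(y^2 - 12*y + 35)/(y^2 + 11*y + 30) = (y^2 - 12*y + 35)/(y^2 + 11*y + 30)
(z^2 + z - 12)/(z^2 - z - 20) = (z - 3)/(z - 5)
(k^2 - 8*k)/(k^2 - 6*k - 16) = k/(k + 2)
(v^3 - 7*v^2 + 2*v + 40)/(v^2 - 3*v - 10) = v - 4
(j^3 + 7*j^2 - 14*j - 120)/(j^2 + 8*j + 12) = (j^2 + j - 20)/(j + 2)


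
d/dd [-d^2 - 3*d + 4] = -2*d - 3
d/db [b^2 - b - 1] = 2*b - 1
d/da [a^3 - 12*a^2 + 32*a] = 3*a^2 - 24*a + 32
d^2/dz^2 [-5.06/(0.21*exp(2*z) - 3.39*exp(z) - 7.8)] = (5.06*(0.42*exp(z) - 3.39)*(0.84*exp(z) - 6.78)*exp(z) + (4.2504*exp(z) - 17.1534)*(-0.21*exp(2*z) + 3.39*exp(z) + 7.8))*exp(z)/(-0.21*exp(2*z) + 3.39*exp(z) + 7.8)^3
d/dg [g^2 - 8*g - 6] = 2*g - 8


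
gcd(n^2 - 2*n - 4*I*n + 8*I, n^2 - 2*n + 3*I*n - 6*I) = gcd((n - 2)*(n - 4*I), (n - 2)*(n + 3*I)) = n - 2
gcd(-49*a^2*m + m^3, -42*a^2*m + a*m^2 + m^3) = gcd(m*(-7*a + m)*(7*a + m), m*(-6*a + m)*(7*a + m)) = 7*a*m + m^2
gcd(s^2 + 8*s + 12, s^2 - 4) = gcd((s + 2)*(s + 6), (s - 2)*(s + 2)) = s + 2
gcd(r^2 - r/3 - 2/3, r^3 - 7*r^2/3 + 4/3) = r^2 - r/3 - 2/3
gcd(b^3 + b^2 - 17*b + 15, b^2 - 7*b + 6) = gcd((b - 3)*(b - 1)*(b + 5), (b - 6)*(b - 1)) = b - 1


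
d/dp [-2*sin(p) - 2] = -2*cos(p)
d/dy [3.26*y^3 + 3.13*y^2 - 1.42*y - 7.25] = 9.78*y^2 + 6.26*y - 1.42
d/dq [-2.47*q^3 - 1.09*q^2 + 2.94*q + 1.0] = -7.41*q^2 - 2.18*q + 2.94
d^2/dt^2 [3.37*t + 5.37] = 0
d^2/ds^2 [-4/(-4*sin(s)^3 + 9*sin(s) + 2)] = 12*(-6*(4*sin(s)^2 - 3)^2*cos(s)^2 + (12*sin(s)^2 - 11)*(6*sin(s) + sin(3*s) + 2)*sin(s))/(6*sin(s) + sin(3*s) + 2)^3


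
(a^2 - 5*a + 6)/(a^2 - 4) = (a - 3)/(a + 2)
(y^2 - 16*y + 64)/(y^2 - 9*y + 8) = (y - 8)/(y - 1)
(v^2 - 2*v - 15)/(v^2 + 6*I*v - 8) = (v^2 - 2*v - 15)/(v^2 + 6*I*v - 8)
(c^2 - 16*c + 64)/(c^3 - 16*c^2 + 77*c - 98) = (c^2 - 16*c + 64)/(c^3 - 16*c^2 + 77*c - 98)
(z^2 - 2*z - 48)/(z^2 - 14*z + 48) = (z + 6)/(z - 6)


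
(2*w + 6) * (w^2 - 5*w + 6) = 2*w^3 - 4*w^2 - 18*w + 36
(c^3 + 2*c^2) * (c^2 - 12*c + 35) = c^5 - 10*c^4 + 11*c^3 + 70*c^2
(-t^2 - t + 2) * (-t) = t^3 + t^2 - 2*t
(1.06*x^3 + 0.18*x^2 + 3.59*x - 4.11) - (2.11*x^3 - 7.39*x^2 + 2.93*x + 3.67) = -1.05*x^3 + 7.57*x^2 + 0.66*x - 7.78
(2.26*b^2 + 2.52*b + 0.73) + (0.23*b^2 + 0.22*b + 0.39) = 2.49*b^2 + 2.74*b + 1.12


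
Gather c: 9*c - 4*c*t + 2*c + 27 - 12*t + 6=c*(11 - 4*t) - 12*t + 33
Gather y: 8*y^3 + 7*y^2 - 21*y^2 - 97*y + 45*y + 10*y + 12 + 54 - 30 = 8*y^3 - 14*y^2 - 42*y + 36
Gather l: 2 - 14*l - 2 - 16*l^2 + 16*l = -16*l^2 + 2*l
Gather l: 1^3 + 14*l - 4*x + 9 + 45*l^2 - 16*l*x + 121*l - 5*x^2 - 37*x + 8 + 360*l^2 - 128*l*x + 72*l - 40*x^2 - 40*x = 405*l^2 + l*(207 - 144*x) - 45*x^2 - 81*x + 18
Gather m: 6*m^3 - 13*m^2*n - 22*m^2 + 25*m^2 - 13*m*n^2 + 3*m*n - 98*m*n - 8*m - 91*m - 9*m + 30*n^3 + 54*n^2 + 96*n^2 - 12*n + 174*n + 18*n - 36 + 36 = 6*m^3 + m^2*(3 - 13*n) + m*(-13*n^2 - 95*n - 108) + 30*n^3 + 150*n^2 + 180*n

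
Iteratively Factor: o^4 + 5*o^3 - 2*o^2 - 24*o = (o)*(o^3 + 5*o^2 - 2*o - 24) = o*(o + 3)*(o^2 + 2*o - 8) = o*(o - 2)*(o + 3)*(o + 4)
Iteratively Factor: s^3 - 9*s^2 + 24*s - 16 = (s - 1)*(s^2 - 8*s + 16) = (s - 4)*(s - 1)*(s - 4)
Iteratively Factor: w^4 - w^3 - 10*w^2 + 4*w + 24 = (w + 2)*(w^3 - 3*w^2 - 4*w + 12) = (w - 3)*(w + 2)*(w^2 - 4) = (w - 3)*(w + 2)^2*(w - 2)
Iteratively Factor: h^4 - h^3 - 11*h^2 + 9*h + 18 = (h + 1)*(h^3 - 2*h^2 - 9*h + 18) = (h + 1)*(h + 3)*(h^2 - 5*h + 6) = (h - 2)*(h + 1)*(h + 3)*(h - 3)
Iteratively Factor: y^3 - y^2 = (y - 1)*(y^2) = y*(y - 1)*(y)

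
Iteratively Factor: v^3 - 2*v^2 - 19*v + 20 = (v + 4)*(v^2 - 6*v + 5) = (v - 5)*(v + 4)*(v - 1)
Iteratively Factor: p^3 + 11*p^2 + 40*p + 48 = (p + 4)*(p^2 + 7*p + 12) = (p + 4)^2*(p + 3)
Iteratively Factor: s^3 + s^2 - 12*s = (s)*(s^2 + s - 12) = s*(s + 4)*(s - 3)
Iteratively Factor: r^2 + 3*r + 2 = (r + 2)*(r + 1)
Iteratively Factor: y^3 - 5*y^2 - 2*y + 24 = (y + 2)*(y^2 - 7*y + 12) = (y - 3)*(y + 2)*(y - 4)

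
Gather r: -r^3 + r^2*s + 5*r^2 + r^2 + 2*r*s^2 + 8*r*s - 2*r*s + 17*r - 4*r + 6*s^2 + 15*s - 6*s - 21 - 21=-r^3 + r^2*(s + 6) + r*(2*s^2 + 6*s + 13) + 6*s^2 + 9*s - 42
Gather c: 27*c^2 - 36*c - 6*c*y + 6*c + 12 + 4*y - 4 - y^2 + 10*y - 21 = 27*c^2 + c*(-6*y - 30) - y^2 + 14*y - 13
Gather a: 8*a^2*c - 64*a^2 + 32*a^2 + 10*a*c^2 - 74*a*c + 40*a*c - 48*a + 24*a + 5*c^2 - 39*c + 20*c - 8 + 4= a^2*(8*c - 32) + a*(10*c^2 - 34*c - 24) + 5*c^2 - 19*c - 4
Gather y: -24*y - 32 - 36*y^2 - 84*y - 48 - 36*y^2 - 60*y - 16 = -72*y^2 - 168*y - 96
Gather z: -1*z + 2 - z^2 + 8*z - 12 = -z^2 + 7*z - 10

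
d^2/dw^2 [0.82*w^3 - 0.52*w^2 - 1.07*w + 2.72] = 4.92*w - 1.04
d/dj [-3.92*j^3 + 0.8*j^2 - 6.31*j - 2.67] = -11.76*j^2 + 1.6*j - 6.31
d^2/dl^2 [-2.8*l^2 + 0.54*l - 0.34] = -5.60000000000000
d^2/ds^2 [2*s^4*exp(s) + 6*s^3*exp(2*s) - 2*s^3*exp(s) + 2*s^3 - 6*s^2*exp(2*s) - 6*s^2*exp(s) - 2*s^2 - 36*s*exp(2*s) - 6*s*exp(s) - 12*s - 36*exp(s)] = 2*s^4*exp(s) + 24*s^3*exp(2*s) + 14*s^3*exp(s) + 48*s^2*exp(2*s) + 6*s^2*exp(s) - 156*s*exp(2*s) - 42*s*exp(s) + 12*s - 156*exp(2*s) - 60*exp(s) - 4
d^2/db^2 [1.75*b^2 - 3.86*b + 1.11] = 3.50000000000000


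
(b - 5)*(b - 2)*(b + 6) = b^3 - b^2 - 32*b + 60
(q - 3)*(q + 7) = q^2 + 4*q - 21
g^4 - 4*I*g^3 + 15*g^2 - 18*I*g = g*(g - 6*I)*(g - I)*(g + 3*I)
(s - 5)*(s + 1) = s^2 - 4*s - 5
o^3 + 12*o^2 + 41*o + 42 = (o + 2)*(o + 3)*(o + 7)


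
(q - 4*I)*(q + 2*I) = q^2 - 2*I*q + 8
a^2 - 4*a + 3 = (a - 3)*(a - 1)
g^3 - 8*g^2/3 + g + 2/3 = (g - 2)*(g - 1)*(g + 1/3)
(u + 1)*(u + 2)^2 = u^3 + 5*u^2 + 8*u + 4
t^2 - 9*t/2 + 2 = (t - 4)*(t - 1/2)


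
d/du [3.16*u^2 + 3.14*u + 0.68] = 6.32*u + 3.14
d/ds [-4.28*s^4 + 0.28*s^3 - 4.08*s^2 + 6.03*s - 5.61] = -17.12*s^3 + 0.84*s^2 - 8.16*s + 6.03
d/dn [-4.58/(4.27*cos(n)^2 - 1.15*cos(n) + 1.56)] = (5.267 - 39.1132*cos(n))*sin(n)/(4.27*cos(n)^2 - 1.15*cos(n) + 1.56)^2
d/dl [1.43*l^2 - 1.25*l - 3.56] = 2.86*l - 1.25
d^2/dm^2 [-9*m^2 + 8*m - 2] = -18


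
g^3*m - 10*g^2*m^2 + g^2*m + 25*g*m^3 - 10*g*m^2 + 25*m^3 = (g - 5*m)^2*(g*m + m)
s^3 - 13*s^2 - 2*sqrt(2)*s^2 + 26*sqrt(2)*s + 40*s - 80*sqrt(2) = (s - 8)*(s - 5)*(s - 2*sqrt(2))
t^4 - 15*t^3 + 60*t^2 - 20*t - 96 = (t - 8)*(t - 6)*(t - 2)*(t + 1)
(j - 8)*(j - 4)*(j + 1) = j^3 - 11*j^2 + 20*j + 32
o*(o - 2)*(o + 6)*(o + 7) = o^4 + 11*o^3 + 16*o^2 - 84*o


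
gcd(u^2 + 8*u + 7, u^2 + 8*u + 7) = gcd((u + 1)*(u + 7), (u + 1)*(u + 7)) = u^2 + 8*u + 7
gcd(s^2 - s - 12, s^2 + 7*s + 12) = s + 3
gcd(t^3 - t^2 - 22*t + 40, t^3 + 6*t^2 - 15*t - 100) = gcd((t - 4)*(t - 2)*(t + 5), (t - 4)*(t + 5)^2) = t^2 + t - 20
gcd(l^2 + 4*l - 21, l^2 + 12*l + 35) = l + 7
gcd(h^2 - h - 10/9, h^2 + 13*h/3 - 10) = h - 5/3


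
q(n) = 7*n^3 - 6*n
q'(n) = 21*n^2 - 6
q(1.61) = 19.55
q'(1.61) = 48.43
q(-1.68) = -23.11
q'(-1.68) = 53.27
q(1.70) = 24.19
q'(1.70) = 54.69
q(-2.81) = -138.46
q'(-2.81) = 159.82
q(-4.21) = -497.07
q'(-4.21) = 366.21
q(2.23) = 64.25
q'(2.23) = 98.43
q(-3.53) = -286.73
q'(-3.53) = 255.68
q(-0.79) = 1.29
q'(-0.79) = 7.11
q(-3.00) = -171.00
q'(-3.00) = 183.00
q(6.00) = 1476.00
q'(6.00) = 750.00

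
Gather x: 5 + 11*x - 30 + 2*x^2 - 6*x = 2*x^2 + 5*x - 25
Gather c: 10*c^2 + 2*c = 10*c^2 + 2*c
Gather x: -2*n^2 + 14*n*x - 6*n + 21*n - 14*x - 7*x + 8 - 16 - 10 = -2*n^2 + 15*n + x*(14*n - 21) - 18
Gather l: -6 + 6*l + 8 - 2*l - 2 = 4*l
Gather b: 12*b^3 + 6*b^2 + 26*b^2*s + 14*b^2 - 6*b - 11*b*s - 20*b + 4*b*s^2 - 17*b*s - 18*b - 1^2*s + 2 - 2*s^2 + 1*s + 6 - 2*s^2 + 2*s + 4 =12*b^3 + b^2*(26*s + 20) + b*(4*s^2 - 28*s - 44) - 4*s^2 + 2*s + 12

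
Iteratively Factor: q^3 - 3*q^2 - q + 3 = (q - 3)*(q^2 - 1) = (q - 3)*(q - 1)*(q + 1)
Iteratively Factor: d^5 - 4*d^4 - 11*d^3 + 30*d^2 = (d + 3)*(d^4 - 7*d^3 + 10*d^2) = (d - 5)*(d + 3)*(d^3 - 2*d^2) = d*(d - 5)*(d + 3)*(d^2 - 2*d) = d*(d - 5)*(d - 2)*(d + 3)*(d)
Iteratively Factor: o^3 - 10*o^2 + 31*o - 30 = (o - 2)*(o^2 - 8*o + 15) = (o - 5)*(o - 2)*(o - 3)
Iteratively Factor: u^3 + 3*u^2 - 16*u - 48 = (u - 4)*(u^2 + 7*u + 12) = (u - 4)*(u + 4)*(u + 3)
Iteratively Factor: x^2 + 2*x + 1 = (x + 1)*(x + 1)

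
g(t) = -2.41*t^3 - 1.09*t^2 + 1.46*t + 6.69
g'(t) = -7.23*t^2 - 2.18*t + 1.46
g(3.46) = -101.13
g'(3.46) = -92.64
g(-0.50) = 5.99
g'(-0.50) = 0.74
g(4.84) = -285.02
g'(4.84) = -178.46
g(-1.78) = 14.23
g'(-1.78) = -17.57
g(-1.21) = 7.60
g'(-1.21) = -6.49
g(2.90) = -57.02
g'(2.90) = -65.67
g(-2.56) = 36.24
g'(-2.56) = -40.34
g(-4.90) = 256.90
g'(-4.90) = -161.45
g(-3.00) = 57.57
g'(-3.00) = -57.07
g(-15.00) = 7873.29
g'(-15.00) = -1592.59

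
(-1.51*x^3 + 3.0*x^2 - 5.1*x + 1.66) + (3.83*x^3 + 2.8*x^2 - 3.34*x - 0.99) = 2.32*x^3 + 5.8*x^2 - 8.44*x + 0.67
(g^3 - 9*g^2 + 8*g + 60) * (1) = g^3 - 9*g^2 + 8*g + 60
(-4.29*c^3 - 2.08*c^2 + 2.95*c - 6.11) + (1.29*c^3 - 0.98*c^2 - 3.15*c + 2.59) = -3.0*c^3 - 3.06*c^2 - 0.2*c - 3.52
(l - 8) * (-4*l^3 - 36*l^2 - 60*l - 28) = -4*l^4 - 4*l^3 + 228*l^2 + 452*l + 224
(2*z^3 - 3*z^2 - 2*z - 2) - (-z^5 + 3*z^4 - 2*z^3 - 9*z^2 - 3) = z^5 - 3*z^4 + 4*z^3 + 6*z^2 - 2*z + 1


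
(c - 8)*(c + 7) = c^2 - c - 56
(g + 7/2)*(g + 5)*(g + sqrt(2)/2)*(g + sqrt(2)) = g^4 + 3*sqrt(2)*g^3/2 + 17*g^3/2 + 51*sqrt(2)*g^2/4 + 37*g^2/2 + 17*g/2 + 105*sqrt(2)*g/4 + 35/2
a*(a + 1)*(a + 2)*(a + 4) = a^4 + 7*a^3 + 14*a^2 + 8*a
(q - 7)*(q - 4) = q^2 - 11*q + 28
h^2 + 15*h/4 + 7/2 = (h + 7/4)*(h + 2)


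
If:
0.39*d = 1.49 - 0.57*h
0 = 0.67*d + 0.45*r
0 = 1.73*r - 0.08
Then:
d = -0.03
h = 2.64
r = 0.05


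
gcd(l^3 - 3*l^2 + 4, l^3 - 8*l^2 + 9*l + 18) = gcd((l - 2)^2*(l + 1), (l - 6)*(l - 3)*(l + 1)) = l + 1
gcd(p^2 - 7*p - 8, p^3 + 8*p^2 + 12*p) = 1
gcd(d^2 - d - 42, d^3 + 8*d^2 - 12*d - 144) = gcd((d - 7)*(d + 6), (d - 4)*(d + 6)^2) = d + 6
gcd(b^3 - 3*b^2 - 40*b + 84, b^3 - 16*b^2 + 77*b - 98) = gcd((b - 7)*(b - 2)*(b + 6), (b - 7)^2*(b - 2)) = b^2 - 9*b + 14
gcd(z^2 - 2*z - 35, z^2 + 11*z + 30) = z + 5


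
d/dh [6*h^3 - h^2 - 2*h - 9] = 18*h^2 - 2*h - 2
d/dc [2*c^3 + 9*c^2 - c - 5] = 6*c^2 + 18*c - 1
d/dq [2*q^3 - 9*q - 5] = 6*q^2 - 9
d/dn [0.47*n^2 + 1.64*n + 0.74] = 0.94*n + 1.64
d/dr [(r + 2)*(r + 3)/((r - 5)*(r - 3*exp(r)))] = ((r - 5)*(r + 2)*(r + 3)*(3*exp(r) - 1) + (r - 5)*(r - 3*exp(r))*(2*r + 5) - (r + 2)*(r + 3)*(r - 3*exp(r)))/((r - 5)^2*(r - 3*exp(r))^2)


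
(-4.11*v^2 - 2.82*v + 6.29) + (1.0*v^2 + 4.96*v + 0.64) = -3.11*v^2 + 2.14*v + 6.93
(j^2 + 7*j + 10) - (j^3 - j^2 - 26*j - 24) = -j^3 + 2*j^2 + 33*j + 34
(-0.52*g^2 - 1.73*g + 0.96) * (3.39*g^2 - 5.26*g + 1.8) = -1.7628*g^4 - 3.1295*g^3 + 11.4182*g^2 - 8.1636*g + 1.728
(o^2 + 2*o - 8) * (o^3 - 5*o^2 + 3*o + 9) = o^5 - 3*o^4 - 15*o^3 + 55*o^2 - 6*o - 72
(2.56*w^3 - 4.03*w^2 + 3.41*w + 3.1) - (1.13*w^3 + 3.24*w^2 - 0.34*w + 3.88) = 1.43*w^3 - 7.27*w^2 + 3.75*w - 0.78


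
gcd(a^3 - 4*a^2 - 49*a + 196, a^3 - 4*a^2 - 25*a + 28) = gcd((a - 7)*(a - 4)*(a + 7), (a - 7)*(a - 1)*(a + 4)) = a - 7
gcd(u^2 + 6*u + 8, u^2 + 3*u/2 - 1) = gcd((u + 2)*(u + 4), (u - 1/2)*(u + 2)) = u + 2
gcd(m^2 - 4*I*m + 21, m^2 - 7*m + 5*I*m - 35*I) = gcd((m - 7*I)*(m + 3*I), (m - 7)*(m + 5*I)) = 1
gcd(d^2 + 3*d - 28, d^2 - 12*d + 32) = d - 4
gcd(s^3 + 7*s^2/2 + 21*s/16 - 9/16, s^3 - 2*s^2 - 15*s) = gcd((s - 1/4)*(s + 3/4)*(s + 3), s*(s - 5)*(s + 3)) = s + 3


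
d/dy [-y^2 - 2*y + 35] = -2*y - 2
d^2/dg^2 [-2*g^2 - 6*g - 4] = -4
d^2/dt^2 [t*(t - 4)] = 2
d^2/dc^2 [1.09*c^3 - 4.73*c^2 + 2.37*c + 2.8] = 6.54*c - 9.46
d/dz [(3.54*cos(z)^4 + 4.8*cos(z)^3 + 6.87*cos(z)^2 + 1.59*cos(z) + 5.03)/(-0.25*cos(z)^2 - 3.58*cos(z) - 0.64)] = (1.77*cos(z)^5 + 39.2196*cos(z)^4 + 43.4304*cos(z)^3 + 33.4131*cos(z)^2 + 6.2786*cos(z) - 16.9898)*sin(z)/(0.0625*cos(z)^4 + 1.79*cos(z)^3 + 13.1364*cos(z)^2 + 4.5824*cos(z) + 0.4096)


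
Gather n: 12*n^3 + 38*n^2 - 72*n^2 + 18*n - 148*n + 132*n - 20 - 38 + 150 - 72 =12*n^3 - 34*n^2 + 2*n + 20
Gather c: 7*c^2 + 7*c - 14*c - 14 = 7*c^2 - 7*c - 14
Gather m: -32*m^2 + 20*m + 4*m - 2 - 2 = -32*m^2 + 24*m - 4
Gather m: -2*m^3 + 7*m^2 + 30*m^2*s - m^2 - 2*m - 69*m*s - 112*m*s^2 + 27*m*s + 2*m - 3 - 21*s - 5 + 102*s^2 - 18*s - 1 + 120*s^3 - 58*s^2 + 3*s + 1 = -2*m^3 + m^2*(30*s + 6) + m*(-112*s^2 - 42*s) + 120*s^3 + 44*s^2 - 36*s - 8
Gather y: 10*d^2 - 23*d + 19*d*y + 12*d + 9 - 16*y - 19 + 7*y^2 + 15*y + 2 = 10*d^2 - 11*d + 7*y^2 + y*(19*d - 1) - 8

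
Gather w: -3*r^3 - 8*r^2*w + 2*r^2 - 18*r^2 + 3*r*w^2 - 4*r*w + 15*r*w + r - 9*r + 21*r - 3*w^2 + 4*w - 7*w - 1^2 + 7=-3*r^3 - 16*r^2 + 13*r + w^2*(3*r - 3) + w*(-8*r^2 + 11*r - 3) + 6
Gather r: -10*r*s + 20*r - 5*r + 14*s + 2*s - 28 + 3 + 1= r*(15 - 10*s) + 16*s - 24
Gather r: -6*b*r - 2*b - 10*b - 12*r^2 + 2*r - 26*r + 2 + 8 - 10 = -12*b - 12*r^2 + r*(-6*b - 24)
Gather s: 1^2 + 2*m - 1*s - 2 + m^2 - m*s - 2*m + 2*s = m^2 + s*(1 - m) - 1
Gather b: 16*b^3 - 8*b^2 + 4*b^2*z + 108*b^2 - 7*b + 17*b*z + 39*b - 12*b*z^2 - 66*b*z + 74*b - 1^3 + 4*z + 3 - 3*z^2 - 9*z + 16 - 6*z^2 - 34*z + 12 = 16*b^3 + b^2*(4*z + 100) + b*(-12*z^2 - 49*z + 106) - 9*z^2 - 39*z + 30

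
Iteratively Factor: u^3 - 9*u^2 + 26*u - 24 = (u - 4)*(u^2 - 5*u + 6) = (u - 4)*(u - 2)*(u - 3)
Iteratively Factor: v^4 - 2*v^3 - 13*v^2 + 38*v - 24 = (v - 3)*(v^3 + v^2 - 10*v + 8) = (v - 3)*(v - 1)*(v^2 + 2*v - 8) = (v - 3)*(v - 2)*(v - 1)*(v + 4)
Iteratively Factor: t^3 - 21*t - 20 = (t + 4)*(t^2 - 4*t - 5) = (t - 5)*(t + 4)*(t + 1)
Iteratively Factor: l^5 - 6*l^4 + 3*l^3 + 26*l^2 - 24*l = (l)*(l^4 - 6*l^3 + 3*l^2 + 26*l - 24) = l*(l - 1)*(l^3 - 5*l^2 - 2*l + 24) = l*(l - 4)*(l - 1)*(l^2 - l - 6) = l*(l - 4)*(l - 3)*(l - 1)*(l + 2)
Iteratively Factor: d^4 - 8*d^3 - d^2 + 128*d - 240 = (d - 4)*(d^3 - 4*d^2 - 17*d + 60) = (d - 4)*(d + 4)*(d^2 - 8*d + 15) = (d - 5)*(d - 4)*(d + 4)*(d - 3)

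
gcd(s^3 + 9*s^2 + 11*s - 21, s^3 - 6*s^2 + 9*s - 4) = s - 1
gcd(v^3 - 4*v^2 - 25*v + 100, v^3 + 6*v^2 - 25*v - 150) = v^2 - 25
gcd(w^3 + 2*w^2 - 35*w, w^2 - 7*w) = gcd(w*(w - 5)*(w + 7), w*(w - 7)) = w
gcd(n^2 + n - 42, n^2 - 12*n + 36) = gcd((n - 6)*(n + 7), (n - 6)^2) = n - 6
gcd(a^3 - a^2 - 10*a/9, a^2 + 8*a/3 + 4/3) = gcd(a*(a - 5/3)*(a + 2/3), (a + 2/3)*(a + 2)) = a + 2/3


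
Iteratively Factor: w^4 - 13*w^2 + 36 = (w + 3)*(w^3 - 3*w^2 - 4*w + 12) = (w + 2)*(w + 3)*(w^2 - 5*w + 6) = (w - 3)*(w + 2)*(w + 3)*(w - 2)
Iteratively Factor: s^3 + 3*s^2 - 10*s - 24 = (s - 3)*(s^2 + 6*s + 8) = (s - 3)*(s + 2)*(s + 4)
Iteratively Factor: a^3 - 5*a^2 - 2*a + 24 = (a + 2)*(a^2 - 7*a + 12) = (a - 4)*(a + 2)*(a - 3)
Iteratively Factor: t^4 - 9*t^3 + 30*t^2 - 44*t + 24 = (t - 2)*(t^3 - 7*t^2 + 16*t - 12) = (t - 2)^2*(t^2 - 5*t + 6) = (t - 3)*(t - 2)^2*(t - 2)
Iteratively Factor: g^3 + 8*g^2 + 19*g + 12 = (g + 1)*(g^2 + 7*g + 12) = (g + 1)*(g + 3)*(g + 4)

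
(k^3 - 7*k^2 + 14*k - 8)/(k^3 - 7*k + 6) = (k - 4)/(k + 3)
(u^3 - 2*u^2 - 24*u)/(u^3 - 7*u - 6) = u*(-u^2 + 2*u + 24)/(-u^3 + 7*u + 6)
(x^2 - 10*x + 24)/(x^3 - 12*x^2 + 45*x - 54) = (x - 4)/(x^2 - 6*x + 9)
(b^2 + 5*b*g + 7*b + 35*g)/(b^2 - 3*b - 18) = (b^2 + 5*b*g + 7*b + 35*g)/(b^2 - 3*b - 18)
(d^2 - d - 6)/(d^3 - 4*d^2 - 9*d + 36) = (d + 2)/(d^2 - d - 12)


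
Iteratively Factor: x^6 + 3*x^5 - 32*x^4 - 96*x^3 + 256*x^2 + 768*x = (x)*(x^5 + 3*x^4 - 32*x^3 - 96*x^2 + 256*x + 768) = x*(x - 4)*(x^4 + 7*x^3 - 4*x^2 - 112*x - 192) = x*(x - 4)^2*(x^3 + 11*x^2 + 40*x + 48) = x*(x - 4)^2*(x + 4)*(x^2 + 7*x + 12) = x*(x - 4)^2*(x + 3)*(x + 4)*(x + 4)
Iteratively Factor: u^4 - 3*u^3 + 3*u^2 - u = (u - 1)*(u^3 - 2*u^2 + u) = (u - 1)^2*(u^2 - u) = u*(u - 1)^2*(u - 1)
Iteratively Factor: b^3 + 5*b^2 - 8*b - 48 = (b + 4)*(b^2 + b - 12) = (b + 4)^2*(b - 3)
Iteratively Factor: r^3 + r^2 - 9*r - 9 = (r - 3)*(r^2 + 4*r + 3) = (r - 3)*(r + 3)*(r + 1)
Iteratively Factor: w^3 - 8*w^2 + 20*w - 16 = (w - 2)*(w^2 - 6*w + 8) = (w - 2)^2*(w - 4)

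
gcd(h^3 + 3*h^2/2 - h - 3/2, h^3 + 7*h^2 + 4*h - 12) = h - 1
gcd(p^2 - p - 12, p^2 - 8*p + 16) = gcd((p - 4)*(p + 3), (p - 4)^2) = p - 4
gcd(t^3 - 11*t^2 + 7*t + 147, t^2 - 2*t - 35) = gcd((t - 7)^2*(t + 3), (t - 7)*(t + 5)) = t - 7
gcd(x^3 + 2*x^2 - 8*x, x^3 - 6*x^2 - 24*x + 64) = x^2 + 2*x - 8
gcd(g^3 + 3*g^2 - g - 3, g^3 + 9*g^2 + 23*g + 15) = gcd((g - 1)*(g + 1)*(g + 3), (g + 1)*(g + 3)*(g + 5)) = g^2 + 4*g + 3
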